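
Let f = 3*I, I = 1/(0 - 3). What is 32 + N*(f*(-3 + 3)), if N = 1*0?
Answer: 32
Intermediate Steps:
I = -1/3 (I = 1/(-3) = -1/3 ≈ -0.33333)
N = 0
f = -1 (f = 3*(-1/3) = -1)
32 + N*(f*(-3 + 3)) = 32 + 0*(-(-3 + 3)) = 32 + 0*(-1*0) = 32 + 0*0 = 32 + 0 = 32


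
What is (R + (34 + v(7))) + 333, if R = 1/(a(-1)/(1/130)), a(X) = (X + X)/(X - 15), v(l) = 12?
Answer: 24639/65 ≈ 379.06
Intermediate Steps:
a(X) = 2*X/(-15 + X) (a(X) = (2*X)/(-15 + X) = 2*X/(-15 + X))
R = 4/65 (R = 1/((2*(-1)/(-15 - 1))/(1/130)) = 1/((2*(-1)/(-16))/(1/130)) = 1/((2*(-1)*(-1/16))*130) = 1/((⅛)*130) = 1/(65/4) = 4/65 ≈ 0.061538)
(R + (34 + v(7))) + 333 = (4/65 + (34 + 12)) + 333 = (4/65 + 46) + 333 = 2994/65 + 333 = 24639/65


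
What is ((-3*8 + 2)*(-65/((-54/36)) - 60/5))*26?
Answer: -53768/3 ≈ -17923.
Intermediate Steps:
((-3*8 + 2)*(-65/((-54/36)) - 60/5))*26 = ((-24 + 2)*(-65/((-54*1/36)) - 60*1/5))*26 = -22*(-65/(-3/2) - 12)*26 = -22*(-65*(-2/3) - 12)*26 = -22*(130/3 - 12)*26 = -22*94/3*26 = -2068/3*26 = -53768/3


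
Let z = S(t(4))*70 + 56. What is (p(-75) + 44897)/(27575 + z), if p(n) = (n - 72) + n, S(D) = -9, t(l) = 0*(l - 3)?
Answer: 44675/27001 ≈ 1.6546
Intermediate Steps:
t(l) = 0 (t(l) = 0*(-3 + l) = 0)
z = -574 (z = -9*70 + 56 = -630 + 56 = -574)
p(n) = -72 + 2*n (p(n) = (-72 + n) + n = -72 + 2*n)
(p(-75) + 44897)/(27575 + z) = ((-72 + 2*(-75)) + 44897)/(27575 - 574) = ((-72 - 150) + 44897)/27001 = (-222 + 44897)*(1/27001) = 44675*(1/27001) = 44675/27001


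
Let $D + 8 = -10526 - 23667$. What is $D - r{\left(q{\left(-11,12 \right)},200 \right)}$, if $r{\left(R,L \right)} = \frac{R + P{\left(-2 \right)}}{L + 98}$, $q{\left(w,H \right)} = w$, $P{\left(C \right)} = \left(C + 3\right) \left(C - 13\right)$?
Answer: $- \frac{5095936}{149} \approx -34201.0$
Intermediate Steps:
$P{\left(C \right)} = \left(-13 + C\right) \left(3 + C\right)$ ($P{\left(C \right)} = \left(3 + C\right) \left(-13 + C\right) = \left(-13 + C\right) \left(3 + C\right)$)
$D = -34201$ ($D = -8 - 34193 = -34201$)
$r{\left(R,L \right)} = \frac{-15 + R}{98 + L}$ ($r{\left(R,L \right)} = \frac{R - \left(19 - 4\right)}{L + 98} = \frac{R + \left(-39 + 4 + 20\right)}{98 + L} = \frac{R - 15}{98 + L} = \frac{-15 + R}{98 + L}$)
$D - r{\left(q{\left(-11,12 \right)},200 \right)} = -34201 - \frac{-15 - 11}{98 + 200} = -34201 - \frac{1}{298} \left(-26\right) = -34201 - - \frac{13}{149} = -34201 + \frac{13}{149} = - \frac{5095936}{149}$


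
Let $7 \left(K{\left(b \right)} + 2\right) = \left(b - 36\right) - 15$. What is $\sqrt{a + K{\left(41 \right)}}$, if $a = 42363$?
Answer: $\frac{\sqrt{2075619}}{7} \approx 205.81$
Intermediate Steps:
$K{\left(b \right)} = - \frac{65}{7} + \frac{b}{7}$ ($K{\left(b \right)} = -2 + \frac{\left(b - 36\right) - 15}{7} = -2 + \frac{\left(-36 + b\right) - 15}{7} = -2 + \frac{-51 + b}{7} = -2 + \left(- \frac{51}{7} + \frac{b}{7}\right) = - \frac{65}{7} + \frac{b}{7}$)
$\sqrt{a + K{\left(41 \right)}} = \sqrt{42363 + \left(- \frac{65}{7} + \frac{1}{7} \cdot 41\right)} = \sqrt{42363 + \left(- \frac{65}{7} + \frac{41}{7}\right)} = \sqrt{42363 - \frac{24}{7}} = \sqrt{\frac{296517}{7}} = \frac{\sqrt{2075619}}{7}$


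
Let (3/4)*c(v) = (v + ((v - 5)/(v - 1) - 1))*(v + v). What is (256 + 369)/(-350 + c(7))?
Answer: -5625/2086 ≈ -2.6965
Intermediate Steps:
c(v) = 8*v*(-1 + v + (-5 + v)/(-1 + v))/3 (c(v) = 4*((v + ((v - 5)/(v - 1) - 1))*(v + v))/3 = 4*((v + ((-5 + v)/(-1 + v) - 1))*(2*v))/3 = 4*((v + (-1 + (-5 + v)/(-1 + v)))*(2*v))/3 = 4*((-1 + v + (-5 + v)/(-1 + v))*(2*v))/3 = 4*(2*v*(-1 + v + (-5 + v)/(-1 + v)))/3 = 8*v*(-1 + v + (-5 + v)/(-1 + v))/3)
(256 + 369)/(-350 + c(7)) = (256 + 369)/(-350 + (8/3)*7*(-4 + 7² - 1*7)/(-1 + 7)) = 625/(-350 + (8/3)*7*(-4 + 49 - 7)/6) = 625/(-350 + (8/3)*7*(⅙)*38) = 625/(-350 + 1064/9) = 625/(-2086/9) = 625*(-9/2086) = -5625/2086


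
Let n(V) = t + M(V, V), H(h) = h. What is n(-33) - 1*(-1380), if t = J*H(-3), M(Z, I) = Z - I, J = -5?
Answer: 1395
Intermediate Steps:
t = 15 (t = -5*(-3) = 15)
n(V) = 15 (n(V) = 15 + (V - V) = 15 + 0 = 15)
n(-33) - 1*(-1380) = 15 - 1*(-1380) = 15 + 1380 = 1395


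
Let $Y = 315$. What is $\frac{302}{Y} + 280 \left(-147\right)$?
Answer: $- \frac{12965098}{315} \approx -41159.0$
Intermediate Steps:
$\frac{302}{Y} + 280 \left(-147\right) = \frac{302}{315} + 280 \left(-147\right) = 302 \cdot \frac{1}{315} - 41160 = \frac{302}{315} - 41160 = - \frac{12965098}{315}$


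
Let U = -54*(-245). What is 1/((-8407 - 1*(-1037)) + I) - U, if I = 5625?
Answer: -23086351/1745 ≈ -13230.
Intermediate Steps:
U = 13230
1/((-8407 - 1*(-1037)) + I) - U = 1/((-8407 - 1*(-1037)) + 5625) - 1*13230 = 1/((-8407 + 1037) + 5625) - 13230 = 1/(-7370 + 5625) - 13230 = 1/(-1745) - 13230 = -1/1745 - 13230 = -23086351/1745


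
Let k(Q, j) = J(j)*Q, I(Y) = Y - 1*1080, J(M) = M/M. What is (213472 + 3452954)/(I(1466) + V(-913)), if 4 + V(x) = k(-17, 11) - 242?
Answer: 1222142/41 ≈ 29808.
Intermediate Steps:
J(M) = 1
I(Y) = -1080 + Y (I(Y) = Y - 1080 = -1080 + Y)
k(Q, j) = Q (k(Q, j) = 1*Q = Q)
V(x) = -263 (V(x) = -4 + (-17 - 242) = -4 - 259 = -263)
(213472 + 3452954)/(I(1466) + V(-913)) = (213472 + 3452954)/((-1080 + 1466) - 263) = 3666426/(386 - 263) = 3666426/123 = 3666426*(1/123) = 1222142/41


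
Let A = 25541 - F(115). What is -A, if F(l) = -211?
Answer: -25752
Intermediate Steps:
A = 25752 (A = 25541 - 1*(-211) = 25541 + 211 = 25752)
-A = -1*25752 = -25752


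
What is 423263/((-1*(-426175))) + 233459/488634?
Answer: 306315082067/208243594950 ≈ 1.4709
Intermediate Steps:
423263/((-1*(-426175))) + 233459/488634 = 423263/426175 + 233459*(1/488634) = 423263*(1/426175) + 233459/488634 = 423263/426175 + 233459/488634 = 306315082067/208243594950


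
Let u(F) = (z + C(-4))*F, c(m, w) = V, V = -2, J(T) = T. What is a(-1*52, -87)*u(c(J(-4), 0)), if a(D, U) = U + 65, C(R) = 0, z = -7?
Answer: -308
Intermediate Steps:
c(m, w) = -2
u(F) = -7*F (u(F) = (-7 + 0)*F = -7*F)
a(D, U) = 65 + U
a(-1*52, -87)*u(c(J(-4), 0)) = (65 - 87)*(-7*(-2)) = -22*14 = -308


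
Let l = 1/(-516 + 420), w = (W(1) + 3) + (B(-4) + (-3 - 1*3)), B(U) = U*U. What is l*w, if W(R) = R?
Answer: -7/48 ≈ -0.14583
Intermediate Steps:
B(U) = U²
w = 14 (w = (1 + 3) + ((-4)² + (-3 - 1*3)) = 4 + (16 + (-3 - 3)) = 4 + (16 - 6) = 4 + 10 = 14)
l = -1/96 (l = 1/(-96) = -1/96 ≈ -0.010417)
l*w = -1/96*14 = -7/48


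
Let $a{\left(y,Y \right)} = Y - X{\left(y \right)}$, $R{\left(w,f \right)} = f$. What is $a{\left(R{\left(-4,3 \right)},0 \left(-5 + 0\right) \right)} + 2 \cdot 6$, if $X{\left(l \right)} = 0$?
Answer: $12$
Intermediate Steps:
$a{\left(y,Y \right)} = Y$ ($a{\left(y,Y \right)} = Y - 0 = Y + 0 = Y$)
$a{\left(R{\left(-4,3 \right)},0 \left(-5 + 0\right) \right)} + 2 \cdot 6 = 0 \left(-5 + 0\right) + 2 \cdot 6 = 0 \left(-5\right) + 12 = 0 + 12 = 12$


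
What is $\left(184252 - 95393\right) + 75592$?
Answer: $164451$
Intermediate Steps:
$\left(184252 - 95393\right) + 75592 = 88859 + 75592 = 164451$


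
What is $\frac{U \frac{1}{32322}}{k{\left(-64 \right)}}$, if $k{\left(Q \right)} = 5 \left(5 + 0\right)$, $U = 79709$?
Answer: $\frac{79709}{808050} \approx 0.098644$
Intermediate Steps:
$k{\left(Q \right)} = 25$ ($k{\left(Q \right)} = 5 \cdot 5 = 25$)
$\frac{U \frac{1}{32322}}{k{\left(-64 \right)}} = \frac{79709 \cdot \frac{1}{32322}}{25} = 79709 \cdot \frac{1}{32322} \cdot \frac{1}{25} = \frac{79709}{32322} \cdot \frac{1}{25} = \frac{79709}{808050}$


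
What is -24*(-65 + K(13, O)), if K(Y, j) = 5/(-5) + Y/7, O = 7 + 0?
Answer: 10776/7 ≈ 1539.4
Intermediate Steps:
O = 7
K(Y, j) = -1 + Y/7 (K(Y, j) = 5*(-⅕) + Y*(⅐) = -1 + Y/7)
-24*(-65 + K(13, O)) = -24*(-65 + (-1 + (⅐)*13)) = -24*(-65 + (-1 + 13/7)) = -24*(-65 + 6/7) = -24*(-449/7) = 10776/7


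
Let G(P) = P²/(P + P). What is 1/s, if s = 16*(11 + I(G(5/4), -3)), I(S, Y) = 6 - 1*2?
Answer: 1/240 ≈ 0.0041667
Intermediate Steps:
G(P) = P/2 (G(P) = P²/((2*P)) = (1/(2*P))*P² = P/2)
I(S, Y) = 4 (I(S, Y) = 6 - 2 = 4)
s = 240 (s = 16*(11 + 4) = 16*15 = 240)
1/s = 1/240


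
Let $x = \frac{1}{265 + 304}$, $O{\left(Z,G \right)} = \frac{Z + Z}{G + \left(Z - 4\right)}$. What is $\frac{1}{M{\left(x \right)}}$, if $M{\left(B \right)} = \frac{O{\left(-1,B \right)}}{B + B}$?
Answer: $\frac{2844}{323761} \approx 0.0087843$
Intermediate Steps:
$O{\left(Z,G \right)} = \frac{2 Z}{-4 + G + Z}$ ($O{\left(Z,G \right)} = \frac{2 Z}{G + \left(Z - 4\right)} = \frac{2 Z}{G + \left(-4 + Z\right)} = \frac{2 Z}{-4 + G + Z}$)
$x = \frac{1}{569} \approx 0.0017575$
$M{\left(B \right)} = - \frac{1}{B \left(-5 + B\right)}$ ($M{\left(B \right)} = \frac{2 \left(-1\right) \frac{1}{-4 + B - 1}}{B + B} = \frac{2 \left(-1\right) \frac{1}{-5 + B}}{2 B} = \frac{1}{2 B} \left(- \frac{2}{-5 + B}\right) = - \frac{1}{B \left(-5 + B\right)}$)
$\frac{1}{M{\left(x \right)}} = \frac{1}{\left(-1\right) \frac{1}{\frac{1}{569}} \frac{1}{-5 + \frac{1}{569}}} = \frac{1}{\left(-1\right) 569 \frac{1}{- \frac{2844}{569}}} = \frac{1}{\left(-1\right) 569 \left(- \frac{569}{2844}\right)} = \frac{1}{\frac{323761}{2844}} = \frac{2844}{323761}$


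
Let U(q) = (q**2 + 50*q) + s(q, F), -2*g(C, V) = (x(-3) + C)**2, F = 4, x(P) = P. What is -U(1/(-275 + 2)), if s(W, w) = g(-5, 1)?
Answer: 2398577/74529 ≈ 32.183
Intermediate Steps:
g(C, V) = -(-3 + C)**2/2
s(W, w) = -32 (s(W, w) = -(-3 - 5)**2/2 = -1/2*(-8)**2 = -1/2*64 = -32)
U(q) = -32 + q**2 + 50*q (U(q) = (q**2 + 50*q) - 32 = -32 + q**2 + 50*q)
-U(1/(-275 + 2)) = -(-32 + (1/(-275 + 2))**2 + 50/(-275 + 2)) = -(-32 + (1/(-273))**2 + 50/(-273)) = -(-32 + (-1/273)**2 + 50*(-1/273)) = -(-32 + 1/74529 - 50/273) = -1*(-2398577/74529) = 2398577/74529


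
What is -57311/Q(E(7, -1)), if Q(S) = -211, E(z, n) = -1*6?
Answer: 57311/211 ≈ 271.62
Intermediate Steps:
E(z, n) = -6
-57311/Q(E(7, -1)) = -57311/(-211) = -57311*(-1/211) = 57311/211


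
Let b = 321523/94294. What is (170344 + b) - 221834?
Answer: -4854876537/94294 ≈ -51487.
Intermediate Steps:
b = 321523/94294 (b = 321523*(1/94294) = 321523/94294 ≈ 3.4098)
(170344 + b) - 221834 = (170344 + 321523/94294) - 221834 = 16062738659/94294 - 221834 = -4854876537/94294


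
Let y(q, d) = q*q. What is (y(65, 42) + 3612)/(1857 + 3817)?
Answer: 7837/5674 ≈ 1.3812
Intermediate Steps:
y(q, d) = q²
(y(65, 42) + 3612)/(1857 + 3817) = (65² + 3612)/(1857 + 3817) = (4225 + 3612)/5674 = 7837*(1/5674) = 7837/5674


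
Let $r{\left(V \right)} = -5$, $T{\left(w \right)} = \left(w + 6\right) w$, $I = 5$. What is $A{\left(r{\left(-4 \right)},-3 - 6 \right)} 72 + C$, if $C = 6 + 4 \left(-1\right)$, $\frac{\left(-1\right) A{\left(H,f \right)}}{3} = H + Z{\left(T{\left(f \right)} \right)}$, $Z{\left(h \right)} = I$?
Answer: $2$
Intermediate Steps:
$T{\left(w \right)} = w \left(6 + w\right)$ ($T{\left(w \right)} = \left(6 + w\right) w = w \left(6 + w\right)$)
$Z{\left(h \right)} = 5$
$A{\left(H,f \right)} = -15 - 3 H$ ($A{\left(H,f \right)} = - 3 \left(H + 5\right) = - 3 \left(5 + H\right) = -15 - 3 H$)
$C = 2$ ($C = 6 - 4 = 2$)
$A{\left(r{\left(-4 \right)},-3 - 6 \right)} 72 + C = \left(-15 - -15\right) 72 + 2 = \left(-15 + 15\right) 72 + 2 = 0 \cdot 72 + 2 = 0 + 2 = 2$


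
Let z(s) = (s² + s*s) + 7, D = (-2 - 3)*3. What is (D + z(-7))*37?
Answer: 3330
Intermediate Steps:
D = -15 (D = -5*3 = -15)
z(s) = 7 + 2*s² (z(s) = (s² + s²) + 7 = 2*s² + 7 = 7 + 2*s²)
(D + z(-7))*37 = (-15 + (7 + 2*(-7)²))*37 = (-15 + (7 + 2*49))*37 = (-15 + (7 + 98))*37 = (-15 + 105)*37 = 90*37 = 3330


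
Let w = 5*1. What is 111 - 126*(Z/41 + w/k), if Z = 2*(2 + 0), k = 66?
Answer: 40212/451 ≈ 89.162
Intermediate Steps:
Z = 4 (Z = 2*2 = 4)
w = 5
111 - 126*(Z/41 + w/k) = 111 - 126*(4/41 + 5/66) = 111 - 126*469/2706 = 111 - 9849/451 = 40212/451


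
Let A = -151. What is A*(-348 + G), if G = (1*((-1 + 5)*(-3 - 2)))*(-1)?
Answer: 49528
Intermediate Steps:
G = 20 (G = (1*(4*(-5)))*(-1) = (1*(-20))*(-1) = -20*(-1) = 20)
A*(-348 + G) = -151*(-348 + 20) = -151*(-328) = 49528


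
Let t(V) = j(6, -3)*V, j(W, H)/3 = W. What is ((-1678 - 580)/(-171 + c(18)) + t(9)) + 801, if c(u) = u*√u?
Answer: 2547665/2601 + 4516*√2/867 ≈ 986.86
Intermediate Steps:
c(u) = u^(3/2)
j(W, H) = 3*W
t(V) = 18*V (t(V) = (3*6)*V = 18*V)
((-1678 - 580)/(-171 + c(18)) + t(9)) + 801 = ((-1678 - 580)/(-171 + 18^(3/2)) + 18*9) + 801 = (-2258/(-171 + 54*√2) + 162) + 801 = (162 - 2258/(-171 + 54*√2)) + 801 = 963 - 2258/(-171 + 54*√2)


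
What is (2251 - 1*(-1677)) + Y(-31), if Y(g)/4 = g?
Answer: 3804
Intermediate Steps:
Y(g) = 4*g
(2251 - 1*(-1677)) + Y(-31) = (2251 - 1*(-1677)) + 4*(-31) = (2251 + 1677) - 124 = 3928 - 124 = 3804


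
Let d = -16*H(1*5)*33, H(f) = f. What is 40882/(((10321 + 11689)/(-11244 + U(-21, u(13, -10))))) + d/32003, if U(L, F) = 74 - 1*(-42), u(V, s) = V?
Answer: -7279669791544/352193015 ≈ -20670.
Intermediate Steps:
U(L, F) = 116 (U(L, F) = 74 + 42 = 116)
d = -2640 (d = -16*5*33 = -80*33 = -2640)
40882/(((10321 + 11689)/(-11244 + U(-21, u(13, -10))))) + d/32003 = 40882/(((10321 + 11689)/(-11244 + 116))) - 2640/32003 = 40882/((22010/(-11128))) - 2640*1/32003 = 40882/((22010*(-1/11128))) - 2640/32003 = 40882/(-11005/5564) - 2640/32003 = 40882*(-5564/11005) - 2640/32003 = -227467448/11005 - 2640/32003 = -7279669791544/352193015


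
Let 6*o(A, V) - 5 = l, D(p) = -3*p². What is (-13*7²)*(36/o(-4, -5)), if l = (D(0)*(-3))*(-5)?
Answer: -137592/5 ≈ -27518.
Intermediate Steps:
l = 0 (l = (-3*0²*(-3))*(-5) = (-3*0*(-3))*(-5) = (0*(-3))*(-5) = 0*(-5) = 0)
o(A, V) = ⅚ (o(A, V) = ⅚ + (⅙)*0 = ⅚ + 0 = ⅚)
(-13*7²)*(36/o(-4, -5)) = (-13*7²)*(36/(⅚)) = (-13*49)*(36*(6/5)) = -637*216/5 = -137592/5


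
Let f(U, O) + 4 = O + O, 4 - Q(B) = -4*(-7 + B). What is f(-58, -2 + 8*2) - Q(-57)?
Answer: 276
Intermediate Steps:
Q(B) = -24 + 4*B (Q(B) = 4 - (-4)*(-7 + B) = 4 - (28 - 4*B) = 4 + (-28 + 4*B) = -24 + 4*B)
f(U, O) = -4 + 2*O (f(U, O) = -4 + (O + O) = -4 + 2*O)
f(-58, -2 + 8*2) - Q(-57) = (-4 + 2*(-2 + 8*2)) - (-24 + 4*(-57)) = (-4 + 2*(-2 + 16)) - (-24 - 228) = (-4 + 2*14) - 1*(-252) = (-4 + 28) + 252 = 24 + 252 = 276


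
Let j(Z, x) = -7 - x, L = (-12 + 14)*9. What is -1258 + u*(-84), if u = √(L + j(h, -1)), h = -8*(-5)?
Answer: -1258 - 168*√3 ≈ -1549.0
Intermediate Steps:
h = 40
L = 18 (L = 2*9 = 18)
u = 2*√3 (u = √(18 + (-7 - 1*(-1))) = √(18 + (-7 + 1)) = √(18 - 6) = √12 = 2*√3 ≈ 3.4641)
-1258 + u*(-84) = -1258 + (2*√3)*(-84) = -1258 - 168*√3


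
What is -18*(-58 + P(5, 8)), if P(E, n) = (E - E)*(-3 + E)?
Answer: 1044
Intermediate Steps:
P(E, n) = 0 (P(E, n) = 0*(-3 + E) = 0)
-18*(-58 + P(5, 8)) = -18*(-58 + 0) = -18*(-58) = 1044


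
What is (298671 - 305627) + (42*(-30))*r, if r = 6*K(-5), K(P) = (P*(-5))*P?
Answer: 938044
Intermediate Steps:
K(P) = -5*P² (K(P) = (-5*P)*P = -5*P²)
r = -750 (r = 6*(-5*(-5)²) = 6*(-5*25) = 6*(-125) = -750)
(298671 - 305627) + (42*(-30))*r = (298671 - 305627) + (42*(-30))*(-750) = -6956 - 1260*(-750) = -6956 + 945000 = 938044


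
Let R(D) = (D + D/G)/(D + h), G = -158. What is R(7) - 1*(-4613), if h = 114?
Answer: 88192433/19118 ≈ 4613.1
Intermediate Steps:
R(D) = 157*D/(158*(114 + D)) (R(D) = (D + D/(-158))/(D + 114) = (D + D*(-1/158))/(114 + D) = (D - D/158)/(114 + D) = (157*D/158)/(114 + D) = 157*D/(158*(114 + D)))
R(7) - 1*(-4613) = (157/158)*7/(114 + 7) - 1*(-4613) = (157/158)*7/121 + 4613 = (157/158)*7*(1/121) + 4613 = 1099/19118 + 4613 = 88192433/19118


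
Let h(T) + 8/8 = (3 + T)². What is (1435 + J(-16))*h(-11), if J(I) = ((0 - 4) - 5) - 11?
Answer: 89145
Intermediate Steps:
h(T) = -1 + (3 + T)²
J(I) = -20 (J(I) = (-4 - 5) - 11 = -9 - 11 = -20)
(1435 + J(-16))*h(-11) = (1435 - 20)*(-1 + (3 - 11)²) = 1415*(-1 + (-8)²) = 1415*(-1 + 64) = 1415*63 = 89145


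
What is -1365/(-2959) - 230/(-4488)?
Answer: 309395/603636 ≈ 0.51255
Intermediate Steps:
-1365/(-2959) - 230/(-4488) = -1365*(-1/2959) - 230*(-1/4488) = 1365/2959 + 115/2244 = 309395/603636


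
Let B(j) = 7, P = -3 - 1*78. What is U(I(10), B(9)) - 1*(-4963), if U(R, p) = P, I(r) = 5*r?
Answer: 4882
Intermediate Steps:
P = -81 (P = -3 - 78 = -81)
U(R, p) = -81
U(I(10), B(9)) - 1*(-4963) = -81 - 1*(-4963) = -81 + 4963 = 4882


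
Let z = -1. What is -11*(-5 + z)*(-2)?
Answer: -132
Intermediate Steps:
-11*(-5 + z)*(-2) = -11*(-5 - 1)*(-2) = -(-66)*(-2) = -11*12 = -132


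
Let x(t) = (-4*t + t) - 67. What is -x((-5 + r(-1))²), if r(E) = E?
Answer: 175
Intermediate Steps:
x(t) = -67 - 3*t (x(t) = -3*t - 67 = -67 - 3*t)
-x((-5 + r(-1))²) = -(-67 - 3*(-5 - 1)²) = -(-67 - 3*(-6)²) = -(-67 - 3*36) = -(-67 - 108) = -1*(-175) = 175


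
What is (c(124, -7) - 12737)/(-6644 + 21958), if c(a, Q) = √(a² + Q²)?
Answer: -12737/15314 + 5*√617/15314 ≈ -0.82361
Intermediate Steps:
c(a, Q) = √(Q² + a²)
(c(124, -7) - 12737)/(-6644 + 21958) = (√((-7)² + 124²) - 12737)/(-6644 + 21958) = (√(49 + 15376) - 12737)/15314 = (√15425 - 12737)*(1/15314) = (5*√617 - 12737)*(1/15314) = (-12737 + 5*√617)*(1/15314) = -12737/15314 + 5*√617/15314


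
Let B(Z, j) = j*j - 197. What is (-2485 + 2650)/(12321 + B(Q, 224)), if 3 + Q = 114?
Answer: 33/12460 ≈ 0.0026485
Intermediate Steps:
Q = 111 (Q = -3 + 114 = 111)
B(Z, j) = -197 + j**2 (B(Z, j) = j**2 - 197 = -197 + j**2)
(-2485 + 2650)/(12321 + B(Q, 224)) = (-2485 + 2650)/(12321 + (-197 + 224**2)) = 165/(12321 + (-197 + 50176)) = 165/(12321 + 49979) = 165/62300 = 165*(1/62300) = 33/12460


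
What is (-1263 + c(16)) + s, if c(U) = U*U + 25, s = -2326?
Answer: -3308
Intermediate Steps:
c(U) = 25 + U² (c(U) = U² + 25 = 25 + U²)
(-1263 + c(16)) + s = (-1263 + (25 + 16²)) - 2326 = (-1263 + (25 + 256)) - 2326 = (-1263 + 281) - 2326 = -982 - 2326 = -3308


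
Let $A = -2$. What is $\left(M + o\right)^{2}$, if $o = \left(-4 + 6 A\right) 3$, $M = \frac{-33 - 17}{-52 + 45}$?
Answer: $\frac{81796}{49} \approx 1669.3$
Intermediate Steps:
$M = \frac{50}{7}$ ($M = - \frac{50}{-7} = \left(-50\right) \left(- \frac{1}{7}\right) = \frac{50}{7} \approx 7.1429$)
$o = -48$ ($o = \left(-4 + 6 \left(-2\right)\right) 3 = \left(-4 - 12\right) 3 = \left(-16\right) 3 = -48$)
$\left(M + o\right)^{2} = \left(\frac{50}{7} - 48\right)^{2} = \left(- \frac{286}{7}\right)^{2} = \frac{81796}{49}$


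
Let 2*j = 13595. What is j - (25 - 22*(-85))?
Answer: 9805/2 ≈ 4902.5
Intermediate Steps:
j = 13595/2 (j = (½)*13595 = 13595/2 ≈ 6797.5)
j - (25 - 22*(-85)) = 13595/2 - (25 - 22*(-85)) = 13595/2 - (25 + 1870) = 13595/2 - 1*1895 = 13595/2 - 1895 = 9805/2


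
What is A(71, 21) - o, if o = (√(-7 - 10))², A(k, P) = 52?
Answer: 69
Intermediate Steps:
o = -17 (o = (√(-17))² = (I*√17)² = -17)
A(71, 21) - o = 52 - 1*(-17) = 52 + 17 = 69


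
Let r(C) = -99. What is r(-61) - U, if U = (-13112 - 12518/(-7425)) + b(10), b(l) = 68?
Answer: 8736737/675 ≈ 12943.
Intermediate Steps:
U = -8803562/675 (U = (-13112 - 12518/(-7425)) + 68 = (-13112 - 12518*(-1/7425)) + 68 = (-13112 + 1138/675) + 68 = -8849462/675 + 68 = -8803562/675 ≈ -13042.)
r(-61) - U = -99 - 1*(-8803562/675) = -99 + 8803562/675 = 8736737/675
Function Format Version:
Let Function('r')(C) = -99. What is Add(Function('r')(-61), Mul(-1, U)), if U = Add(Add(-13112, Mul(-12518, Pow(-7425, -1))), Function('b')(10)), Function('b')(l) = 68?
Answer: Rational(8736737, 675) ≈ 12943.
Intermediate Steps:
U = Rational(-8803562, 675) (U = Add(Add(-13112, Mul(-12518, Pow(-7425, -1))), 68) = Add(Add(-13112, Mul(-12518, Rational(-1, 7425))), 68) = Add(Add(-13112, Rational(1138, 675)), 68) = Add(Rational(-8849462, 675), 68) = Rational(-8803562, 675) ≈ -13042.)
Add(Function('r')(-61), Mul(-1, U)) = Add(-99, Mul(-1, Rational(-8803562, 675))) = Add(-99, Rational(8803562, 675)) = Rational(8736737, 675)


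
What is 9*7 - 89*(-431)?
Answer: 38422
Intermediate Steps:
9*7 - 89*(-431) = 63 + 38359 = 38422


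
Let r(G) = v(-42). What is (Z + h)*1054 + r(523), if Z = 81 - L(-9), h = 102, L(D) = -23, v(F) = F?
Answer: 217082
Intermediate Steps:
r(G) = -42
Z = 104 (Z = 81 - 1*(-23) = 81 + 23 = 104)
(Z + h)*1054 + r(523) = (104 + 102)*1054 - 42 = 206*1054 - 42 = 217124 - 42 = 217082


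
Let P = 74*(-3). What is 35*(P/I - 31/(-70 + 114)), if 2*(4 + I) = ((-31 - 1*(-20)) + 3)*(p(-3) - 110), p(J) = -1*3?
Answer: -14785/352 ≈ -42.003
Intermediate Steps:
p(J) = -3
I = 448 (I = -4 + (((-31 - 1*(-20)) + 3)*(-3 - 110))/2 = -4 + (((-31 + 20) + 3)*(-113))/2 = -4 + ((-11 + 3)*(-113))/2 = -4 + (-8*(-113))/2 = -4 + (1/2)*904 = -4 + 452 = 448)
P = -222
35*(P/I - 31/(-70 + 114)) = 35*(-222/448 - 31/(-70 + 114)) = 35*(-222*1/448 - 31/44) = 35*(-111/224 - 31*1/44) = 35*(-111/224 - 31/44) = 35*(-2957/2464) = -14785/352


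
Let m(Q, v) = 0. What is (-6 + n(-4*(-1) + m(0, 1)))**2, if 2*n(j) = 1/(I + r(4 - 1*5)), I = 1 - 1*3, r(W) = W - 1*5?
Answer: 9409/256 ≈ 36.754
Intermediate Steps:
r(W) = -5 + W (r(W) = W - 5 = -5 + W)
I = -2 (I = 1 - 3 = -2)
n(j) = -1/16 (n(j) = 1/(2*(-2 + (-5 + (4 - 1*5)))) = 1/(2*(-2 + (-5 + (4 - 5)))) = 1/(2*(-2 + (-5 - 1))) = 1/(2*(-2 - 6)) = (1/2)/(-8) = (1/2)*(-1/8) = -1/16)
(-6 + n(-4*(-1) + m(0, 1)))**2 = (-6 - 1/16)**2 = (-97/16)**2 = 9409/256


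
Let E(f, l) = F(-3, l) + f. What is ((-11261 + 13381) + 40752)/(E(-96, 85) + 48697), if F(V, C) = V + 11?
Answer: 42872/48609 ≈ 0.88198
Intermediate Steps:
F(V, C) = 11 + V
E(f, l) = 8 + f (E(f, l) = (11 - 3) + f = 8 + f)
((-11261 + 13381) + 40752)/(E(-96, 85) + 48697) = ((-11261 + 13381) + 40752)/((8 - 96) + 48697) = (2120 + 40752)/(-88 + 48697) = 42872/48609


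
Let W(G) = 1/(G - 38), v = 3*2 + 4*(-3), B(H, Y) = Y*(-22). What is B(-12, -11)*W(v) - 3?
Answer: -17/2 ≈ -8.5000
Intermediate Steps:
B(H, Y) = -22*Y
v = -6 (v = 6 - 12 = -6)
W(G) = 1/(-38 + G)
B(-12, -11)*W(v) - 3 = (-22*(-11))/(-38 - 6) - 3 = 242/(-44) - 3 = 242*(-1/44) - 3 = -11/2 - 3 = -17/2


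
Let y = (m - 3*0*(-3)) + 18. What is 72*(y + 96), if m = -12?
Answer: 7344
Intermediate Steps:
y = 6 (y = (-12 - 3*0*(-3)) + 18 = (-12 + 0*(-3)) + 18 = (-12 + 0) + 18 = -12 + 18 = 6)
72*(y + 96) = 72*(6 + 96) = 72*102 = 7344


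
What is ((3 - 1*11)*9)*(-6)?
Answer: 432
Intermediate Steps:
((3 - 1*11)*9)*(-6) = ((3 - 11)*9)*(-6) = -8*9*(-6) = -72*(-6) = 432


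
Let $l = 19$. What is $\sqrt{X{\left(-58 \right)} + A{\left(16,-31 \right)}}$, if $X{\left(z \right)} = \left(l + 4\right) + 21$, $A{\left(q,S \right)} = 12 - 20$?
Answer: $6$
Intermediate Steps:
$A{\left(q,S \right)} = -8$
$X{\left(z \right)} = 44$ ($X{\left(z \right)} = \left(19 + 4\right) + 21 = 23 + 21 = 44$)
$\sqrt{X{\left(-58 \right)} + A{\left(16,-31 \right)}} = \sqrt{44 - 8} = \sqrt{36} = 6$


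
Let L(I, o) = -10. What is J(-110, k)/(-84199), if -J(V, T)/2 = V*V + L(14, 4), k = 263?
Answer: 24180/84199 ≈ 0.28718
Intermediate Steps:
J(V, T) = 20 - 2*V**2 (J(V, T) = -2*(V*V - 10) = -2*(V**2 - 10) = -2*(-10 + V**2) = 20 - 2*V**2)
J(-110, k)/(-84199) = (20 - 2*(-110)**2)/(-84199) = (20 - 2*12100)*(-1/84199) = (20 - 24200)*(-1/84199) = -24180*(-1/84199) = 24180/84199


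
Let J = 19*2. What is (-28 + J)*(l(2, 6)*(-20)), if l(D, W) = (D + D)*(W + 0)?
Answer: -4800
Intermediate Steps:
l(D, W) = 2*D*W (l(D, W) = (2*D)*W = 2*D*W)
J = 38
(-28 + J)*(l(2, 6)*(-20)) = (-28 + 38)*((2*2*6)*(-20)) = 10*(24*(-20)) = 10*(-480) = -4800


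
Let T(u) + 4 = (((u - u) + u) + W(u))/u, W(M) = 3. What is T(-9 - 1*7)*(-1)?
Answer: 51/16 ≈ 3.1875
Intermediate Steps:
T(u) = -4 + (3 + u)/u (T(u) = -4 + (((u - u) + u) + 3)/u = -4 + ((0 + u) + 3)/u = -4 + (u + 3)/u = -4 + (3 + u)/u)
T(-9 - 1*7)*(-1) = (-3 + 3/(-9 - 1*7))*(-1) = (-3 + 3/(-9 - 7))*(-1) = (-3 + 3/(-16))*(-1) = (-3 + 3*(-1/16))*(-1) = (-3 - 3/16)*(-1) = -51/16*(-1) = 51/16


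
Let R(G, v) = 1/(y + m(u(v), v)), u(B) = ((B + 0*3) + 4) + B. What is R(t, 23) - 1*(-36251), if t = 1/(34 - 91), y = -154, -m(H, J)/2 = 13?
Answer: 6525179/180 ≈ 36251.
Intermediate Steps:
u(B) = 4 + 2*B (u(B) = ((B + 0) + 4) + B = (B + 4) + B = (4 + B) + B = 4 + 2*B)
m(H, J) = -26 (m(H, J) = -2*13 = -26)
t = -1/57 (t = 1/(-57) = -1/57 ≈ -0.017544)
R(G, v) = -1/180 (R(G, v) = 1/(-154 - 26) = 1/(-180) = -1/180)
R(t, 23) - 1*(-36251) = -1/180 - 1*(-36251) = -1/180 + 36251 = 6525179/180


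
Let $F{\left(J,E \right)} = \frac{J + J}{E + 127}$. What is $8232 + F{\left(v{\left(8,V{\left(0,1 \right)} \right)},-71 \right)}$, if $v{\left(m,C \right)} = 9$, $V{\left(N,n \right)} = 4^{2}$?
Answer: $\frac{230505}{28} \approx 8232.3$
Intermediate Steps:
$V{\left(N,n \right)} = 16$
$F{\left(J,E \right)} = \frac{2 J}{127 + E}$
$8232 + F{\left(v{\left(8,V{\left(0,1 \right)} \right)},-71 \right)} = 8232 + 2 \cdot 9 \frac{1}{127 - 71} = 8232 + 2 \cdot 9 \cdot \frac{1}{56} = 8232 + \frac{9}{28} = \frac{230505}{28}$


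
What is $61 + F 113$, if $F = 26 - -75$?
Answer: $11474$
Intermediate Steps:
$F = 101$ ($F = 26 + 75 = 101$)
$61 + F 113 = 61 + 101 \cdot 113 = 61 + 11413 = 11474$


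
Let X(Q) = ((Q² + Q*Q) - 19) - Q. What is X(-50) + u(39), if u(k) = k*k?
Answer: 6552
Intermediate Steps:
u(k) = k²
X(Q) = -19 - Q + 2*Q² (X(Q) = ((Q² + Q²) - 19) - Q = (2*Q² - 19) - Q = (-19 + 2*Q²) - Q = -19 - Q + 2*Q²)
X(-50) + u(39) = (-19 - 1*(-50) + 2*(-50)²) + 39² = (-19 + 50 + 2*2500) + 1521 = (-19 + 50 + 5000) + 1521 = 5031 + 1521 = 6552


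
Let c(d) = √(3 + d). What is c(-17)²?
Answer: -14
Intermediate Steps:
c(-17)² = (√(3 - 17))² = (√(-14))² = (I*√14)² = -14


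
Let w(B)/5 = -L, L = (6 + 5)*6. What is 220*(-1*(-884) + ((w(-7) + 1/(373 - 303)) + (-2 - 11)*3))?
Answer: 793122/7 ≈ 1.1330e+5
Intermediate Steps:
L = 66 (L = 11*6 = 66)
w(B) = -330 (w(B) = 5*(-1*66) = 5*(-66) = -330)
220*(-1*(-884) + ((w(-7) + 1/(373 - 303)) + (-2 - 11)*3)) = 220*(-1*(-884) + ((-330 + 1/(373 - 303)) + (-2 - 11)*3)) = 220*(884 + ((-330 + 1/70) - 13*3)) = 220*(884 + ((-330 + 1/70) - 39)) = 220*(884 + (-23099/70 - 39)) = 220*(884 - 25829/70) = 220*(36051/70) = 793122/7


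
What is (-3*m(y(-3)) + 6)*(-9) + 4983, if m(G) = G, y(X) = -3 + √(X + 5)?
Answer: 4848 + 27*√2 ≈ 4886.2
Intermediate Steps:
y(X) = -3 + √(5 + X)
(-3*m(y(-3)) + 6)*(-9) + 4983 = (-3*(-3 + √(5 - 3)) + 6)*(-9) + 4983 = (-3*(-3 + √2) + 6)*(-9) + 4983 = ((9 - 3*√2) + 6)*(-9) + 4983 = (15 - 3*√2)*(-9) + 4983 = (-135 + 27*√2) + 4983 = 4848 + 27*√2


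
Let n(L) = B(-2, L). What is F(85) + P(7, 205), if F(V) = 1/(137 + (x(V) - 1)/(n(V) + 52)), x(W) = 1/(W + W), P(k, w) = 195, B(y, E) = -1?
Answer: 231594765/1187621 ≈ 195.01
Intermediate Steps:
n(L) = -1
x(W) = 1/(2*W)
F(V) = 1/(6986/51 + 1/(102*V)) (F(V) = 1/(137 + (1/(2*V) - 1)/(-1 + 52)) = 1/(137 + (-1 + 1/(2*V))/51) = 1/(137 + (-1 + 1/(2*V))*(1/51)) = 1/(137 + (-1/51 + 1/(102*V))) = 1/(6986/51 + 1/(102*V)))
F(85) + P(7, 205) = 102*85/(1 + 13972*85) + 195 = 102*85/(1 + 1187620) + 195 = 102*85/1187621 + 195 = 102*85*(1/1187621) + 195 = 8670/1187621 + 195 = 231594765/1187621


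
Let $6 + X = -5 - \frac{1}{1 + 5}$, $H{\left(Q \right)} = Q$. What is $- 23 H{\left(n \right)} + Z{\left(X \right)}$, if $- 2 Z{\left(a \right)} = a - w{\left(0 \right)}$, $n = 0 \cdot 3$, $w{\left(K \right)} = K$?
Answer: $\frac{67}{12} \approx 5.5833$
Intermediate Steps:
$n = 0$
$X = - \frac{67}{6}$ ($X = -6 - \left(5 + \frac{1}{1 + 5}\right) = -6 - \frac{31}{6} = - \frac{67}{6} \approx -11.167$)
$Z{\left(a \right)} = - \frac{a}{2}$ ($Z{\left(a \right)} = - \frac{a - 0}{2} = - \frac{a + 0}{2} = - \frac{a}{2}$)
$- 23 H{\left(n \right)} + Z{\left(X \right)} = \left(-23\right) 0 - - \frac{67}{12} = 0 + \frac{67}{12} = \frac{67}{12}$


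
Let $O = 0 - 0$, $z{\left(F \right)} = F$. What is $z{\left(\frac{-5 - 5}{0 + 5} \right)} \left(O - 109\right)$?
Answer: $218$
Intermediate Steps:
$O = 0$ ($O = 0 + 0 = 0$)
$z{\left(\frac{-5 - 5}{0 + 5} \right)} \left(O - 109\right) = \frac{-5 - 5}{0 + 5} \left(0 - 109\right) = - \frac{10}{5} \left(-109\right) = \left(-10\right) \frac{1}{5} \left(-109\right) = \left(-2\right) \left(-109\right) = 218$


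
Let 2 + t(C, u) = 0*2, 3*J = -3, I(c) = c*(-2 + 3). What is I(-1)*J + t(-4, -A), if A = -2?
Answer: -1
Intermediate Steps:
I(c) = c (I(c) = c*1 = c)
J = -1 (J = (1/3)*(-3) = -1)
t(C, u) = -2 (t(C, u) = -2 + 0*2 = -2 + 0 = -2)
I(-1)*J + t(-4, -A) = -1*(-1) - 2 = 1 - 2 = -1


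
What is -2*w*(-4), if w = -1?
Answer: -8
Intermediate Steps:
-2*w*(-4) = -2*(-1)*(-4) = 2*(-4) = -8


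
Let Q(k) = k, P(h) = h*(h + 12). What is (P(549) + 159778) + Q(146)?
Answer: 467913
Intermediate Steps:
P(h) = h*(12 + h)
(P(549) + 159778) + Q(146) = (549*(12 + 549) + 159778) + 146 = (549*561 + 159778) + 146 = (307989 + 159778) + 146 = 467767 + 146 = 467913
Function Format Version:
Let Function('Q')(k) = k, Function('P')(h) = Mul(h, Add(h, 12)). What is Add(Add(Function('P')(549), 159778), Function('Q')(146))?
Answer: 467913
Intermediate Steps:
Function('P')(h) = Mul(h, Add(12, h))
Add(Add(Function('P')(549), 159778), Function('Q')(146)) = Add(Add(Mul(549, Add(12, 549)), 159778), 146) = Add(Add(Mul(549, 561), 159778), 146) = Add(Add(307989, 159778), 146) = Add(467767, 146) = 467913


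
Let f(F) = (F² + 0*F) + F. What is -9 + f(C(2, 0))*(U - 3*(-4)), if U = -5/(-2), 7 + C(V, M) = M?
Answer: 600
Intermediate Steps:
C(V, M) = -7 + M
U = 5/2 (U = -5*(-½) = 5/2 ≈ 2.5000)
f(F) = F + F² (f(F) = (F² + 0) + F = F² + F = F + F²)
-9 + f(C(2, 0))*(U - 3*(-4)) = -9 + ((-7 + 0)*(1 + (-7 + 0)))*(5/2 - 3*(-4)) = -9 + (-7*(1 - 7))*(5/2 + 12) = -9 - 7*(-6)*(29/2) = -9 + 42*(29/2) = -9 + 609 = 600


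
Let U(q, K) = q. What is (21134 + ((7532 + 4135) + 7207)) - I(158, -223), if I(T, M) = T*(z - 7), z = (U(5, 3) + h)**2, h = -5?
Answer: 41114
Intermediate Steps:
z = 0 (z = (5 - 5)**2 = 0**2 = 0)
I(T, M) = -7*T (I(T, M) = T*(0 - 7) = T*(-7) = -7*T)
(21134 + ((7532 + 4135) + 7207)) - I(158, -223) = (21134 + ((7532 + 4135) + 7207)) - (-7)*158 = (21134 + (11667 + 7207)) - 1*(-1106) = (21134 + 18874) + 1106 = 40008 + 1106 = 41114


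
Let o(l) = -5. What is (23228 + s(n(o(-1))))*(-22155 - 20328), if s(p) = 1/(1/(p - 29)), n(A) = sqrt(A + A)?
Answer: -985563117 - 42483*I*sqrt(10) ≈ -9.8556e+8 - 1.3434e+5*I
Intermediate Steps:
n(A) = sqrt(2)*sqrt(A) (n(A) = sqrt(2*A) = sqrt(2)*sqrt(A))
s(p) = -29 + p (s(p) = 1/(1/(-29 + p)) = -29 + p)
(23228 + s(n(o(-1))))*(-22155 - 20328) = (23228 + (-29 + sqrt(2)*sqrt(-5)))*(-22155 - 20328) = (23228 + (-29 + sqrt(2)*(I*sqrt(5))))*(-42483) = (23228 + (-29 + I*sqrt(10)))*(-42483) = (23199 + I*sqrt(10))*(-42483) = -985563117 - 42483*I*sqrt(10)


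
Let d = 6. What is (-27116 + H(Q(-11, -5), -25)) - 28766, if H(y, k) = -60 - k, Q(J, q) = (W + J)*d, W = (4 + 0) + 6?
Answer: -55917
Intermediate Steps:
W = 10 (W = 4 + 6 = 10)
Q(J, q) = 60 + 6*J (Q(J, q) = (10 + J)*6 = 60 + 6*J)
(-27116 + H(Q(-11, -5), -25)) - 28766 = (-27116 + (-60 - 1*(-25))) - 28766 = (-27116 + (-60 + 25)) - 28766 = (-27116 - 35) - 28766 = -27151 - 28766 = -55917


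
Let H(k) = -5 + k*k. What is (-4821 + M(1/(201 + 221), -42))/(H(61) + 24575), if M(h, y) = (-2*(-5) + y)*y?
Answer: -183/1489 ≈ -0.12290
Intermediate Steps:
H(k) = -5 + k²
M(h, y) = y*(10 + y) (M(h, y) = (10 + y)*y = y*(10 + y))
(-4821 + M(1/(201 + 221), -42))/(H(61) + 24575) = (-4821 - 42*(10 - 42))/((-5 + 61²) + 24575) = (-4821 - 42*(-32))/((-5 + 3721) + 24575) = (-4821 + 1344)/(3716 + 24575) = -3477/28291 = -3477*1/28291 = -183/1489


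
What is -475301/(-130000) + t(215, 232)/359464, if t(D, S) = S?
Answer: 21360469833/5841290000 ≈ 3.6568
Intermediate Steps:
-475301/(-130000) + t(215, 232)/359464 = -475301/(-130000) + 232/359464 = -475301*(-1/130000) + 232*(1/359464) = 475301/130000 + 29/44933 = 21360469833/5841290000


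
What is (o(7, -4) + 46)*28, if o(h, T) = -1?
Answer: 1260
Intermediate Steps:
(o(7, -4) + 46)*28 = (-1 + 46)*28 = 45*28 = 1260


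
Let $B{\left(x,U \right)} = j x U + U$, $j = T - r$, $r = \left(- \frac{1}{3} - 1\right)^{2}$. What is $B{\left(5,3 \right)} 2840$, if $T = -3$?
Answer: $- \frac{585040}{3} \approx -1.9501 \cdot 10^{5}$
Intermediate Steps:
$r = \frac{16}{9}$ ($r = \left(\left(-1\right) \frac{1}{3} - 1\right)^{2} = \left(- \frac{1}{3} - 1\right)^{2} = \left(- \frac{4}{3}\right)^{2} = \frac{16}{9} \approx 1.7778$)
$j = - \frac{43}{9}$ ($j = -3 - \frac{16}{9} = - \frac{43}{9} \approx -4.7778$)
$B{\left(x,U \right)} = U - \frac{43 U x}{9}$ ($B{\left(x,U \right)} = - \frac{43 x}{9} U + U = - \frac{43 U x}{9} + U = U - \frac{43 U x}{9}$)
$B{\left(5,3 \right)} 2840 = \frac{1}{9} \cdot 3 \left(9 - 215\right) 2840 = \frac{1}{9} \cdot 3 \left(-206\right) 2840 = \left(- \frac{206}{3}\right) 2840 = - \frac{585040}{3}$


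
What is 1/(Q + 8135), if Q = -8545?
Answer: -1/410 ≈ -0.0024390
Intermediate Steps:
1/(Q + 8135) = 1/(-8545 + 8135) = 1/(-410) = -1/410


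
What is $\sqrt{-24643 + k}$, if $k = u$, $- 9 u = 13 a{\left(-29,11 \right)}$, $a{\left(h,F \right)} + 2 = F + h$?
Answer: $\frac{i \sqrt{221527}}{3} \approx 156.89 i$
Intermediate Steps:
$a{\left(h,F \right)} = -2 + F + h$ ($a{\left(h,F \right)} = -2 + \left(F + h\right) = -2 + F + h$)
$u = \frac{260}{9}$ ($u = - \frac{13 \left(-2 + 11 - 29\right)}{9} = - \frac{13 \left(-20\right)}{9} = \left(- \frac{1}{9}\right) \left(-260\right) = \frac{260}{9} \approx 28.889$)
$k = \frac{260}{9} \approx 28.889$
$\sqrt{-24643 + k} = \sqrt{-24643 + \frac{260}{9}} = \sqrt{- \frac{221527}{9}} = \frac{i \sqrt{221527}}{3}$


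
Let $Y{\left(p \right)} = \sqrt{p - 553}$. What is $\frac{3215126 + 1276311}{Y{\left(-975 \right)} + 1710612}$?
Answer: $\frac{1920776507361}{731548354018} - \frac{4491437 i \sqrt{382}}{1463096708036} \approx 2.6256 - 5.9999 \cdot 10^{-5} i$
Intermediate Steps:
$Y{\left(p \right)} = \sqrt{-553 + p}$
$\frac{3215126 + 1276311}{Y{\left(-975 \right)} + 1710612} = \frac{3215126 + 1276311}{\sqrt{-553 - 975} + 1710612} = \frac{4491437}{\sqrt{-1528} + 1710612} = \frac{4491437}{2 i \sqrt{382} + 1710612} = \frac{4491437}{1710612 + 2 i \sqrt{382}}$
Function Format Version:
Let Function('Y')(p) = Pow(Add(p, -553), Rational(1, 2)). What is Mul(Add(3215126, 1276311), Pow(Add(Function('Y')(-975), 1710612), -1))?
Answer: Add(Rational(1920776507361, 731548354018), Mul(Rational(-4491437, 1463096708036), I, Pow(382, Rational(1, 2)))) ≈ Add(2.6256, Mul(-5.9999e-5, I))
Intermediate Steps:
Function('Y')(p) = Pow(Add(-553, p), Rational(1, 2))
Mul(Add(3215126, 1276311), Pow(Add(Function('Y')(-975), 1710612), -1)) = Mul(Add(3215126, 1276311), Pow(Add(Pow(Add(-553, -975), Rational(1, 2)), 1710612), -1)) = Mul(4491437, Pow(Add(Pow(-1528, Rational(1, 2)), 1710612), -1)) = Mul(4491437, Pow(Add(Mul(2, I, Pow(382, Rational(1, 2))), 1710612), -1)) = Mul(4491437, Pow(Add(1710612, Mul(2, I, Pow(382, Rational(1, 2)))), -1))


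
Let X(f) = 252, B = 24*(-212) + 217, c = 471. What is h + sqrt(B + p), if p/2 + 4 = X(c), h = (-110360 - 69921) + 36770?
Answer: -143511 + 25*I*sqrt(7) ≈ -1.4351e+5 + 66.144*I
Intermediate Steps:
B = -4871 (B = -5088 + 217 = -4871)
h = -143511 (h = -180281 + 36770 = -143511)
p = 496 (p = -8 + 2*252 = -8 + 504 = 496)
h + sqrt(B + p) = -143511 + sqrt(-4871 + 496) = -143511 + sqrt(-4375) = -143511 + 25*I*sqrt(7)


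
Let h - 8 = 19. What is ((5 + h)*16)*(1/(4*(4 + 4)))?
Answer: 16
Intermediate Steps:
h = 27 (h = 8 + 19 = 27)
((5 + h)*16)*(1/(4*(4 + 4))) = ((5 + 27)*16)*(1/(4*(4 + 4))) = (32*16)*(1/(4*8)) = 512*(1/32) = 16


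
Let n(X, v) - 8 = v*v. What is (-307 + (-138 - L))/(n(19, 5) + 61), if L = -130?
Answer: -315/94 ≈ -3.3511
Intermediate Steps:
n(X, v) = 8 + v**2 (n(X, v) = 8 + v*v = 8 + v**2)
(-307 + (-138 - L))/(n(19, 5) + 61) = (-307 + (-138 - 1*(-130)))/((8 + 5**2) + 61) = (-307 + (-138 + 130))/((8 + 25) + 61) = (-307 - 8)/(33 + 61) = -315/94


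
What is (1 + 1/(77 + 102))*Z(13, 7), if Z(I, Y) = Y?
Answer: 1260/179 ≈ 7.0391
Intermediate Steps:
(1 + 1/(77 + 102))*Z(13, 7) = (1 + 1/(77 + 102))*7 = (1 + 1/179)*7 = (180/179)*7 = 1260/179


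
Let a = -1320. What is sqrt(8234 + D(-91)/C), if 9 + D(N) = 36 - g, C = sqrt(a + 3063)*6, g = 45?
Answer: sqrt(2779477274 - 581*sqrt(1743))/581 ≈ 90.741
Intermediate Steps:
C = 6*sqrt(1743) (C = sqrt(-1320 + 3063)*6 = sqrt(1743)*6 = 6*sqrt(1743) ≈ 250.50)
D(N) = -18 (D(N) = -9 + (36 - 1*45) = -9 + (36 - 45) = -9 - 9 = -18)
sqrt(8234 + D(-91)/C) = sqrt(8234 - 18*sqrt(1743)/10458) = sqrt(8234 - sqrt(1743)/581)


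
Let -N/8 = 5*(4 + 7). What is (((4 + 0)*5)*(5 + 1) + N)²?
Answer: 102400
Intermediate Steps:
N = -440 (N = -40*(4 + 7) = -40*11 = -8*55 = -440)
(((4 + 0)*5)*(5 + 1) + N)² = (((4 + 0)*5)*(5 + 1) - 440)² = ((4*5)*6 - 440)² = (20*6 - 440)² = (120 - 440)² = (-320)² = 102400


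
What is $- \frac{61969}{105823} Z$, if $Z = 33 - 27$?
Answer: $- \frac{371814}{105823} \approx -3.5135$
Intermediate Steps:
$Z = 6$ ($Z = 33 - 27 = 6$)
$- \frac{61969}{105823} Z = - \frac{61969}{105823} \cdot 6 = \left(-61969\right) \frac{1}{105823} \cdot 6 = \left(- \frac{61969}{105823}\right) 6 = - \frac{371814}{105823}$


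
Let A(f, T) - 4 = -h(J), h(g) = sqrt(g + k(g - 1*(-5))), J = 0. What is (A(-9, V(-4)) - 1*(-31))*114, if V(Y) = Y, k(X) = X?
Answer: 3990 - 114*sqrt(5) ≈ 3735.1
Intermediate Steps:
h(g) = sqrt(5 + 2*g) (h(g) = sqrt(g + (g - 1*(-5))) = sqrt(g + (g + 5)) = sqrt(g + (5 + g)) = sqrt(5 + 2*g))
A(f, T) = 4 - sqrt(5) (A(f, T) = 4 - sqrt(5 + 2*0) = 4 - sqrt(5 + 0) = 4 - sqrt(5))
(A(-9, V(-4)) - 1*(-31))*114 = ((4 - sqrt(5)) - 1*(-31))*114 = ((4 - sqrt(5)) + 31)*114 = (35 - sqrt(5))*114 = 3990 - 114*sqrt(5)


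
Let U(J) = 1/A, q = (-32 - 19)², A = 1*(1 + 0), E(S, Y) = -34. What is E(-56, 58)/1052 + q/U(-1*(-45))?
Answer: 1368109/526 ≈ 2601.0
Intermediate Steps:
A = 1 (A = 1*1 = 1)
q = 2601 (q = (-51)² = 2601)
U(J) = 1 (U(J) = 1/1 = 1)
E(-56, 58)/1052 + q/U(-1*(-45)) = -34/1052 + 2601/1 = -34*1/1052 + 2601*1 = -17/526 + 2601 = 1368109/526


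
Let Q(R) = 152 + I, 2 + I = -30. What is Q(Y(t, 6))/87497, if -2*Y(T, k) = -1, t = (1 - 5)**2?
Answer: 120/87497 ≈ 0.0013715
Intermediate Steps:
I = -32 (I = -2 - 30 = -32)
t = 16 (t = (-4)**2 = 16)
Y(T, k) = 1/2 (Y(T, k) = -1/2*(-1) = 1/2)
Q(R) = 120 (Q(R) = 152 - 32 = 120)
Q(Y(t, 6))/87497 = 120/87497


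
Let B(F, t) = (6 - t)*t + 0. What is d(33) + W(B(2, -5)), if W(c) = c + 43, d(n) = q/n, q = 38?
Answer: -358/33 ≈ -10.848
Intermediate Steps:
B(F, t) = t*(6 - t) (B(F, t) = t*(6 - t) + 0 = t*(6 - t))
d(n) = 38/n
W(c) = 43 + c
d(33) + W(B(2, -5)) = 38/33 + (43 - 5*(6 - 1*(-5))) = 38*(1/33) + (43 - 5*(6 + 5)) = 38/33 + (43 - 5*11) = 38/33 + (43 - 55) = 38/33 - 12 = -358/33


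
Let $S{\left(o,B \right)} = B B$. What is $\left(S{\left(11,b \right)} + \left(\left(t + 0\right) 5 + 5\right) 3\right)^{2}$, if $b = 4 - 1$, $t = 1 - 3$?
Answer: $36$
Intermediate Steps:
$t = -2$
$b = 3$ ($b = 4 - 1 = 3$)
$S{\left(o,B \right)} = B^{2}$
$\left(S{\left(11,b \right)} + \left(\left(t + 0\right) 5 + 5\right) 3\right)^{2} = \left(3^{2} + \left(\left(-2 + 0\right) 5 + 5\right) 3\right)^{2} = \left(9 + \left(\left(-2\right) 5 + 5\right) 3\right)^{2} = \left(9 + \left(-10 + 5\right) 3\right)^{2} = \left(9 - 15\right)^{2} = \left(-6\right)^{2} = 36$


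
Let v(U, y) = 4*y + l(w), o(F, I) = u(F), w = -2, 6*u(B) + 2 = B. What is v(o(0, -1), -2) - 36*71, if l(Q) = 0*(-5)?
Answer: -2564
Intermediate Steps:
u(B) = -⅓ + B/6
o(F, I) = -⅓ + F/6
l(Q) = 0
v(U, y) = 4*y (v(U, y) = 4*y + 0 = 4*y)
v(o(0, -1), -2) - 36*71 = 4*(-2) - 36*71 = -8 - 2556 = -2564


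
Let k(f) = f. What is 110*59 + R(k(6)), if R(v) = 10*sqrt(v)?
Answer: 6490 + 10*sqrt(6) ≈ 6514.5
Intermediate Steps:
110*59 + R(k(6)) = 110*59 + 10*sqrt(6) = 6490 + 10*sqrt(6)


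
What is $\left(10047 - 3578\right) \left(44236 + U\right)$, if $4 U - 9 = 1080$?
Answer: $\frac{1151695477}{4} \approx 2.8792 \cdot 10^{8}$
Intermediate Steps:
$U = \frac{1089}{4}$ ($U = \frac{9}{4} + \frac{1}{4} \cdot 1080 = \frac{9}{4} + 270 = \frac{1089}{4} \approx 272.25$)
$\left(10047 - 3578\right) \left(44236 + U\right) = \left(10047 - 3578\right) \left(44236 + \frac{1089}{4}\right) = 6469 \cdot \frac{178033}{4} = \frac{1151695477}{4}$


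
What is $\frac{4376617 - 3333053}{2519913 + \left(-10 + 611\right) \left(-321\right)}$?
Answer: $\frac{260891}{581748} \approx 0.44846$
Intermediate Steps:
$\frac{4376617 - 3333053}{2519913 + \left(-10 + 611\right) \left(-321\right)} = \frac{1043564}{2519913 + 601 \left(-321\right)} = \frac{1043564}{2519913 - 192921} = \frac{1043564}{2326992} = 1043564 \cdot \frac{1}{2326992} = \frac{260891}{581748}$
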